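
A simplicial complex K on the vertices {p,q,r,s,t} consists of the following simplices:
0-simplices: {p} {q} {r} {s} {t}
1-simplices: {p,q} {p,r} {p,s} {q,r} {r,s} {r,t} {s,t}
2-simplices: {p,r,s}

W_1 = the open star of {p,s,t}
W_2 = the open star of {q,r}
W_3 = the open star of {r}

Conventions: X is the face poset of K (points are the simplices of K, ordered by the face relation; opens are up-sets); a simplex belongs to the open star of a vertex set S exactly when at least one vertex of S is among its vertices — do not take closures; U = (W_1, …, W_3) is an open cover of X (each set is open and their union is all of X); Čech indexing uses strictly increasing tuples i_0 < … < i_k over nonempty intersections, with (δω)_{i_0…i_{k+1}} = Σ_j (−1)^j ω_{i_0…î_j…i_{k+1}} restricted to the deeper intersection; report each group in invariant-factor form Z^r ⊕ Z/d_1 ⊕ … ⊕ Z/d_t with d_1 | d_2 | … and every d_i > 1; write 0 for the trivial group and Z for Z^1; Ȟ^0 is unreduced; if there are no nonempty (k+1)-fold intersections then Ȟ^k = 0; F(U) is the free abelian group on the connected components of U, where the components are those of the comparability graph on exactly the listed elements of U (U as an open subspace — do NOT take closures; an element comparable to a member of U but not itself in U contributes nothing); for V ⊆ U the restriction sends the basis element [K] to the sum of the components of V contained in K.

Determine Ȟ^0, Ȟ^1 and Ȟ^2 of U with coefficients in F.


nerve simplices:
  W1={{p},{s},{t},{p,q},{p,r},{p,s},{r,s},{r,t},{s,t},{p,r,s}} W2={{q},{r},{p,q},{p,r},{q,r},{r,s},{r,t},{p,r,s}} W3={{r},{p,r},{q,r},{r,s},{r,t},{p,r,s}}
  W12={{p,q},{p,r},{r,s},{r,t},{p,r,s}} W13={{p,r},{r,s},{r,t},{p,r,s}} W23={{r},{p,r},{q,r},{r,s},{r,t},{p,r,s}}
  W123={{p,r},{r,s},{r,t},{p,r,s}}
components per intersection:
  W1: {{p},{s},{t},{p,q},{p,r},{p,s},{r,s},{r,t},{s,t},{p,r,s}}
  W2: {{q},{r},{p,q},{p,r},{q,r},{r,s},{r,t},{p,r,s}}
  W3: {{r},{p,r},{q,r},{r,s},{r,t},{p,r,s}}
  W12: {{p,q}} {{p,r},{r,s},{p,r,s}} {{r,t}}
  W13: {{p,r},{r,s},{p,r,s}} {{r,t}}
  W23: {{r},{p,r},{q,r},{r,s},{r,t},{p,r,s}}
  W123: {{p,r},{r,s},{p,r,s}} {{r,t}}
C dims 3,6,2; δ0: rk 2, SNF 1^2; δ1: rk 2, SNF 1^2
degree 0: 3−2−0 = 1 → Ȟ^0 ≅ Z
degree 1: 6−2−2 = 2 → Ȟ^1 ≅ Z^2
degree 2: 2−0−2 = 0 → Ȟ^2 ≅ 0

Ȟ^0 = Z; Ȟ^1 = Z^2; Ȟ^2 = 0


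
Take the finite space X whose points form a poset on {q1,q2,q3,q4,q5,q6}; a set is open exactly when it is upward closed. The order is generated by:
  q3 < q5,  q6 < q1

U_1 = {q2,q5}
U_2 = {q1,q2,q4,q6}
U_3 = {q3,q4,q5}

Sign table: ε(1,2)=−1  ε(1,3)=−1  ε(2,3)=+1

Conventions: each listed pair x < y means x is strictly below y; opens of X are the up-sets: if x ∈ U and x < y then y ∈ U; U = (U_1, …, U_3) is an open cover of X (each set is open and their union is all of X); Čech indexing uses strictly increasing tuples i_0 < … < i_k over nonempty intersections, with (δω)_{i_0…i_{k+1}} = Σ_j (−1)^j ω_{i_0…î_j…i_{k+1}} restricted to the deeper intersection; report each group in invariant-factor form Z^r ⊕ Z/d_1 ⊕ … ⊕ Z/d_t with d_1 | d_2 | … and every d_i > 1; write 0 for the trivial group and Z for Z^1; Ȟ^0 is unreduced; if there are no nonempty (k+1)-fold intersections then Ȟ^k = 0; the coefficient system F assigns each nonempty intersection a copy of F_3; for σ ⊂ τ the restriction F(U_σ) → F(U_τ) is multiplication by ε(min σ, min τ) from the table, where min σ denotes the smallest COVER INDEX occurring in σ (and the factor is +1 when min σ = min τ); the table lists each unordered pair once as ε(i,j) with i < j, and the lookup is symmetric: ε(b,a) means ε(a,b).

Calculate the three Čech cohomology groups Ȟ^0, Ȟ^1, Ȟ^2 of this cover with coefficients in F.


cover nerve:
  U12={q2} U13={q5} U23={q4}
C dims 3,3; δ0: rk_F3 2
Ȟ^0: (3−2)−0=1 ⇒ Z/3
Ȟ^1: (3−0)−2=1 ⇒ Z/3
Ȟ^2: (0−0)−0=0 ⇒ 0

Ȟ^0(U;F) ≅ Z/3, Ȟ^1(U;F) ≅ Z/3, Ȟ^2(U;F) ≅ 0


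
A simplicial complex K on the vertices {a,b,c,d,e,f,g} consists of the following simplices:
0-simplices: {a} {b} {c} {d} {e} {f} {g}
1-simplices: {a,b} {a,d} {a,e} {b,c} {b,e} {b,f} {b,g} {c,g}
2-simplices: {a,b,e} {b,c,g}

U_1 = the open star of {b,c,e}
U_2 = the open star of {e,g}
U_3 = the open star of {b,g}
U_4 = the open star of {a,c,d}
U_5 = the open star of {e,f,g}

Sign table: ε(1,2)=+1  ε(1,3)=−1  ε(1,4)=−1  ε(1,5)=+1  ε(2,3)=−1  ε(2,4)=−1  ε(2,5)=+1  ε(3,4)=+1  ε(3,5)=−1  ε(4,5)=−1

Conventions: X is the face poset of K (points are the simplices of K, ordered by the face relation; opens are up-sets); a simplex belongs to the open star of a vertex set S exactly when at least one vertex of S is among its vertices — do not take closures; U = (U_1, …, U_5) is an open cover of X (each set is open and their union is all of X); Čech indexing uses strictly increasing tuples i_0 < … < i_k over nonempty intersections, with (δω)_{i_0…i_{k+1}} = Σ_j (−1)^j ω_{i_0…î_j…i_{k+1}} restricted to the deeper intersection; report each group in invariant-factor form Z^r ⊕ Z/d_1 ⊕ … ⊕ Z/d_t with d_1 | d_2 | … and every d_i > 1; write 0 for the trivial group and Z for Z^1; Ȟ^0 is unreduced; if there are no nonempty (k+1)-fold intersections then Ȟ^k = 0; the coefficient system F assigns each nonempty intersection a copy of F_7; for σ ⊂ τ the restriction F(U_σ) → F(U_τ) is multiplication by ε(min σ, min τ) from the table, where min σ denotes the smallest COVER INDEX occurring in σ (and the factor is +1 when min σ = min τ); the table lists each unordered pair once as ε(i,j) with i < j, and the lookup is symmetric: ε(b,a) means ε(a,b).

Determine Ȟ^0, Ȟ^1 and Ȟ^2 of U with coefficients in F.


nonempty intersections:
  U1={{b},{c},{e},{a,b},{a,e},{b,c},{b,e},{b,f},{b,g},{c,g},{a,b,e},{b,c,g}} U2={{e},{g},{a,e},{b,e},{b,g},{c,g},{a,b,e},{b,c,g}} U3={{b},{g},{a,b},{b,c},{b,e},{b,f},{b,g},{c,g},{a,b,e},{b,c,g}} U4={{a},{c},{d},{a,b},{a,d},{a,e},{b,c},{c,g},{a,b,e},{b,c,g}} U5={{e},{f},{g},{a,e},{b,e},{b,f},{b,g},{c,g},{a,b,e},{b,c,g}}
  U12={{e},{a,e},{b,e},{b,g},{c,g},{a,b,e},{b,c,g}} U13={{b},{a,b},{b,c},{b,e},{b,f},{b,g},{c,g},{a,b,e},{b,c,g}} U14={{c},{a,b},{a,e},{b,c},{c,g},{a,b,e},{b,c,g}} U15={{e},{a,e},{b,e},{b,f},{b,g},{c,g},{a,b,e},{b,c,g}} U23={{g},{b,e},{b,g},{c,g},{a,b,e},{b,c,g}} U24={{a,e},{c,g},{a,b,e},{b,c,g}} U25={{e},{g},{a,e},{b,e},{b,g},{c,g},{a,b,e},{b,c,g}} U34={{a,b},{b,c},{c,g},{a,b,e},{b,c,g}} U35={{g},{b,e},{b,f},{b,g},{c,g},{a,b,e},{b,c,g}} U45={{a,e},{c,g},{a,b,e},{b,c,g}}
  U123={{b,e},{b,g},{c,g},{a,b,e},{b,c,g}} U124={{a,e},{c,g},{a,b,e},{b,c,g}} U125={{e},{a,e},{b,e},{b,g},{c,g},{a,b,e},{b,c,g}} U134={{a,b},{b,c},{c,g},{a,b,e},{b,c,g}} U135={{b,e},{b,f},{b,g},{c,g},{a,b,e},{b,c,g}} U145={{a,e},{c,g},{a,b,e},{b,c,g}} U234={{c,g},{a,b,e},{b,c,g}} U235={{g},{b,e},{b,g},{c,g},{a,b,e},{b,c,g}} U245={{a,e},{c,g},{a,b,e},{b,c,g}} U345={{c,g},{a,b,e},{b,c,g}}
  U1234={{c,g},{a,b,e},{b,c,g}} U1235={{b,e},{b,g},{c,g},{a,b,e},{b,c,g}} U1245={{a,e},{c,g},{a,b,e},{b,c,g}} U1345={{c,g},{a,b,e},{b,c,g}} U2345={{c,g},{a,b,e},{b,c,g}}
  U12345={{c,g},{a,b,e},{b,c,g}}
C dims 5,10,10,5; δ0: rk_F7 4; δ1: rk_F7 6; δ2: rk_F7 4
Ȟ^0: (5−4)−0=1 ⇒ Z/7
Ȟ^1: (10−6)−4=0 ⇒ 0
Ȟ^2: (10−4)−6=0 ⇒ 0

Ȟ^0 = Z/7,  Ȟ^1 = 0,  Ȟ^2 = 0


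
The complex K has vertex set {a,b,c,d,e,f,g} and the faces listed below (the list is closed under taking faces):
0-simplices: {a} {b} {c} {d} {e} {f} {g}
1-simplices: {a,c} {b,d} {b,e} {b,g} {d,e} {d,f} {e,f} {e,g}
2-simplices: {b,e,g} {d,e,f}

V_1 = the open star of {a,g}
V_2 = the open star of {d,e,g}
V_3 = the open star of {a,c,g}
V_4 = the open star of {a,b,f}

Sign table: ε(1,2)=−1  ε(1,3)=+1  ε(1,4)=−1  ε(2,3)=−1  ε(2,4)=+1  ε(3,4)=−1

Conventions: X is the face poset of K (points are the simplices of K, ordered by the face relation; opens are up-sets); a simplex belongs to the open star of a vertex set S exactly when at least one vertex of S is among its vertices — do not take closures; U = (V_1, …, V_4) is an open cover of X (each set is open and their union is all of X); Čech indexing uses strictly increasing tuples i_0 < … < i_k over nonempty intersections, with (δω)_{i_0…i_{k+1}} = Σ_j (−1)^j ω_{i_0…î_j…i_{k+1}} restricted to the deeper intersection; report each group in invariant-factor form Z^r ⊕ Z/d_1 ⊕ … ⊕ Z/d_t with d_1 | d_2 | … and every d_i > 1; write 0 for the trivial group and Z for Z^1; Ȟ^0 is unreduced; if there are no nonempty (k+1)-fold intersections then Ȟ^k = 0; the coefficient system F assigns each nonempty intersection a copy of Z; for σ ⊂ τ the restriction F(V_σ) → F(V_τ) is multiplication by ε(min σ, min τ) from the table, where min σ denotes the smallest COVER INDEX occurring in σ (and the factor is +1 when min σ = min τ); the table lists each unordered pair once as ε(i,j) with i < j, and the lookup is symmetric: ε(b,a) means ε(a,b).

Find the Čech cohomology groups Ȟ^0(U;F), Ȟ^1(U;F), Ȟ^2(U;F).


Ȟ^0 = Z; Ȟ^1 = 0; Ȟ^2 = 0

nerve of the cover:
  V1={{a},{g},{a,c},{b,g},{e,g},{b,e,g}} V2={{d},{e},{g},{b,d},{b,e},{b,g},{d,e},{d,f},{e,f},{e,g},{b,e,g},{d,e,f}} V3={{a},{c},{g},{a,c},{b,g},{e,g},{b,e,g}} V4={{a},{b},{f},{a,c},{b,d},{b,e},{b,g},{d,f},{e,f},{b,e,g},{d,e,f}}
  V12={{g},{b,g},{e,g},{b,e,g}} V13={{a},{g},{a,c},{b,g},{e,g},{b,e,g}} V14={{a},{a,c},{b,g},{b,e,g}} V23={{g},{b,g},{e,g},{b,e,g}} V24={{b,d},{b,e},{b,g},{d,f},{e,f},{b,e,g},{d,e,f}} V34={{a},{a,c},{b,g},{b,e,g}}
  V123={{g},{b,g},{e,g},{b,e,g}} V124={{b,g},{b,e,g}} V134={{a},{a,c},{b,g},{b,e,g}} V234={{b,g},{b,e,g}}
  V1234={{b,g},{b,e,g}}
C dims 4,6,4,1; δ0: rk 3, SNF 1^3; δ1: rk 3, SNF 1^3; δ2: rk 1, SNF 1^1
Ȟ^0 = (4 − 3) − 0 = 1, so Ȟ^0 ≅ Z
Ȟ^1 = (6 − 3) − 3 = 0, so Ȟ^1 ≅ 0
Ȟ^2 = (4 − 1) − 3 = 0, so Ȟ^2 ≅ 0


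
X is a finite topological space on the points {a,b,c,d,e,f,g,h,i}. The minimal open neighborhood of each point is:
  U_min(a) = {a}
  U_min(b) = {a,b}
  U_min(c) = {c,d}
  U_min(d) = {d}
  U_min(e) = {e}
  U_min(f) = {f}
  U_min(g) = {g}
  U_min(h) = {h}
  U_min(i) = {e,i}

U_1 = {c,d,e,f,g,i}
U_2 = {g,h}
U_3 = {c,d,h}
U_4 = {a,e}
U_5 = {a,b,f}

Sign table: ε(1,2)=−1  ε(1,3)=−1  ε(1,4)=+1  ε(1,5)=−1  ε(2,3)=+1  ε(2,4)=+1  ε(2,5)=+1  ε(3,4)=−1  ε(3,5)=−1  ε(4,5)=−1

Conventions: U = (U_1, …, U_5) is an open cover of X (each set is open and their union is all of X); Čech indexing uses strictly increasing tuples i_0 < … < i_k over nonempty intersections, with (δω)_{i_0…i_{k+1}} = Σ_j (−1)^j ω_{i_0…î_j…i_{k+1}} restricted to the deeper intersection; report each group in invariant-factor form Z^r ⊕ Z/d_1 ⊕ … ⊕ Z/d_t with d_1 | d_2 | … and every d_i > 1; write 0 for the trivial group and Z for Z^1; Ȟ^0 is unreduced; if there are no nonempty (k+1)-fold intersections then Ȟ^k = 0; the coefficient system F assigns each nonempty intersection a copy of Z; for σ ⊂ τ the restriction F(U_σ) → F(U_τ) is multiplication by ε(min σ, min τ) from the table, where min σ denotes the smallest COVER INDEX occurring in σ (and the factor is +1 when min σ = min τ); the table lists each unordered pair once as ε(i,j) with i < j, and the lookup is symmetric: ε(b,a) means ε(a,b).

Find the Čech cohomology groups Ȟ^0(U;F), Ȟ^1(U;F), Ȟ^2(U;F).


Ȟ^0(U;F) ≅ Z, Ȟ^1(U;F) ≅ Z^2, Ȟ^2(U;F) ≅ 0

intersection data:
  U12={g} U13={c,d} U14={e} U15={f} U23={h} U45={a}
C dims 5,6; δ0: rk 4, SNF 1^4
Ȟ^0 = (5 − 4) − 0 = 1, so Ȟ^0 ≅ Z
Ȟ^1 = (6 − 0) − 4 = 2, so Ȟ^1 ≅ Z^2
Ȟ^2 = (0 − 0) − 0 = 0, so Ȟ^2 ≅ 0


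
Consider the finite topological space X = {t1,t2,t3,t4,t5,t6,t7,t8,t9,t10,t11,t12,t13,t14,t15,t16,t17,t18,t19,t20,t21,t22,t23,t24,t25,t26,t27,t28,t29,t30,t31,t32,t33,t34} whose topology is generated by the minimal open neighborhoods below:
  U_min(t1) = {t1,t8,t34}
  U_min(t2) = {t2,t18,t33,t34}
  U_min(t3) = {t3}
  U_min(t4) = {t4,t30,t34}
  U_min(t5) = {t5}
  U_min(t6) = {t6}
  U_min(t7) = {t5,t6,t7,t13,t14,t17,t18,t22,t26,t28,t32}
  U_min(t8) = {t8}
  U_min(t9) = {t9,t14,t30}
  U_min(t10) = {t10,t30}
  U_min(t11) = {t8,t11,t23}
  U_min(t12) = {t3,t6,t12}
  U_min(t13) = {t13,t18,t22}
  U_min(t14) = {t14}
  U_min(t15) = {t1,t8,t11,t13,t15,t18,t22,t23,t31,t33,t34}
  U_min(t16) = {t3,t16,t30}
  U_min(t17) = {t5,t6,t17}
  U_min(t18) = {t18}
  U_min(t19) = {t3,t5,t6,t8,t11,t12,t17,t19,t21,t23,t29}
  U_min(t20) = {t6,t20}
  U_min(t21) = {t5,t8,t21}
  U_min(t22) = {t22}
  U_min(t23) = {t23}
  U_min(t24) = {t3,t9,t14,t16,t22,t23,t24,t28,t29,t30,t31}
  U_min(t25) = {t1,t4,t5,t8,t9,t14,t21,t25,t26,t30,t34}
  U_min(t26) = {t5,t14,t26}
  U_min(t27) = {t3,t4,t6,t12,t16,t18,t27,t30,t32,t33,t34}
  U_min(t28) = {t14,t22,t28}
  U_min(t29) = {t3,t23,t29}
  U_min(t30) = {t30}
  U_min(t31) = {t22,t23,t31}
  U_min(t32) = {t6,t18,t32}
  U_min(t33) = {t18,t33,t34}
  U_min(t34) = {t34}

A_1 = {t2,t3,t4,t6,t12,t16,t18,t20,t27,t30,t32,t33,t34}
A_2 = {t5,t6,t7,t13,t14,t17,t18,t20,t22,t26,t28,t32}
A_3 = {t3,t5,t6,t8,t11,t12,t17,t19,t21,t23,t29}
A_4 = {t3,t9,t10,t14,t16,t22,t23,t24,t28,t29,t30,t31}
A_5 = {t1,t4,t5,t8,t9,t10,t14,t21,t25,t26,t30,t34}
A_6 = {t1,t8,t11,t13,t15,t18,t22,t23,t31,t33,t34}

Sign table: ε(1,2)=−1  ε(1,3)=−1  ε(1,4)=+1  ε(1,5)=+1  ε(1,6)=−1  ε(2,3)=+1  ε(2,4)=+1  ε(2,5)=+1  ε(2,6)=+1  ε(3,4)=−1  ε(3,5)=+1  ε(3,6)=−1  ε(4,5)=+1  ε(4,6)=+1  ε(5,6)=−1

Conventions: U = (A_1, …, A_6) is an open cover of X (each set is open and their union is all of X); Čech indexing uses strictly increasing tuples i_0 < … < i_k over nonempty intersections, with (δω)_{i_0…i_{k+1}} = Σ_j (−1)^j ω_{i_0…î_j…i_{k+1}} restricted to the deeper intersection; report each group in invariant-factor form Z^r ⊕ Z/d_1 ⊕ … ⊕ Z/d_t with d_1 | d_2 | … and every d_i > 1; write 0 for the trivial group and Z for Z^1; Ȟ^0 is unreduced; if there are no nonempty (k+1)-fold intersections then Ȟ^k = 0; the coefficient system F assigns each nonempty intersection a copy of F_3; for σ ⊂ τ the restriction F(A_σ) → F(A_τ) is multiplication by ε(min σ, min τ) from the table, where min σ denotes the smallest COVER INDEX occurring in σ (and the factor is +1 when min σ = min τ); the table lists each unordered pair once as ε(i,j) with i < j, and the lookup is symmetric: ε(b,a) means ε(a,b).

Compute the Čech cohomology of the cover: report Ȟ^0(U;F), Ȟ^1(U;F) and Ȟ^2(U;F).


nerve simplices:
  A12={t6,t18,t20,t32} A13={t3,t6,t12} A14={t3,t16,t30} A15={t4,t30,t34} A16={t18,t33,t34} A23={t5,t6,t17} A24={t14,t22,t28} A25={t5,t14,t26} A26={t13,t18,t22} A34={t3,t23,t29} A35={t5,t8,t21} A36={t8,t11,t23} A45={t9,t10,t14,t30} A46={t22,t23,t31} A56={t1,t8,t34}
  A123={t6} A126={t18} A134={t3} A145={t30} A156={t34} A235={t5} A245={t14} A246={t22} A346={t23} A356={t8}
C dims 6,15,10; δ0: rk_F3 6; δ1: rk_F3 9
degree 0: 6−6−0 = 0 → Ȟ^0 ≅ 0
degree 1: 15−9−6 = 0 → Ȟ^1 ≅ 0
degree 2: 10−0−9 = 1 → Ȟ^2 ≅ Z/3

Ȟ^0 = 0, Ȟ^1 = 0, Ȟ^2 = Z/3


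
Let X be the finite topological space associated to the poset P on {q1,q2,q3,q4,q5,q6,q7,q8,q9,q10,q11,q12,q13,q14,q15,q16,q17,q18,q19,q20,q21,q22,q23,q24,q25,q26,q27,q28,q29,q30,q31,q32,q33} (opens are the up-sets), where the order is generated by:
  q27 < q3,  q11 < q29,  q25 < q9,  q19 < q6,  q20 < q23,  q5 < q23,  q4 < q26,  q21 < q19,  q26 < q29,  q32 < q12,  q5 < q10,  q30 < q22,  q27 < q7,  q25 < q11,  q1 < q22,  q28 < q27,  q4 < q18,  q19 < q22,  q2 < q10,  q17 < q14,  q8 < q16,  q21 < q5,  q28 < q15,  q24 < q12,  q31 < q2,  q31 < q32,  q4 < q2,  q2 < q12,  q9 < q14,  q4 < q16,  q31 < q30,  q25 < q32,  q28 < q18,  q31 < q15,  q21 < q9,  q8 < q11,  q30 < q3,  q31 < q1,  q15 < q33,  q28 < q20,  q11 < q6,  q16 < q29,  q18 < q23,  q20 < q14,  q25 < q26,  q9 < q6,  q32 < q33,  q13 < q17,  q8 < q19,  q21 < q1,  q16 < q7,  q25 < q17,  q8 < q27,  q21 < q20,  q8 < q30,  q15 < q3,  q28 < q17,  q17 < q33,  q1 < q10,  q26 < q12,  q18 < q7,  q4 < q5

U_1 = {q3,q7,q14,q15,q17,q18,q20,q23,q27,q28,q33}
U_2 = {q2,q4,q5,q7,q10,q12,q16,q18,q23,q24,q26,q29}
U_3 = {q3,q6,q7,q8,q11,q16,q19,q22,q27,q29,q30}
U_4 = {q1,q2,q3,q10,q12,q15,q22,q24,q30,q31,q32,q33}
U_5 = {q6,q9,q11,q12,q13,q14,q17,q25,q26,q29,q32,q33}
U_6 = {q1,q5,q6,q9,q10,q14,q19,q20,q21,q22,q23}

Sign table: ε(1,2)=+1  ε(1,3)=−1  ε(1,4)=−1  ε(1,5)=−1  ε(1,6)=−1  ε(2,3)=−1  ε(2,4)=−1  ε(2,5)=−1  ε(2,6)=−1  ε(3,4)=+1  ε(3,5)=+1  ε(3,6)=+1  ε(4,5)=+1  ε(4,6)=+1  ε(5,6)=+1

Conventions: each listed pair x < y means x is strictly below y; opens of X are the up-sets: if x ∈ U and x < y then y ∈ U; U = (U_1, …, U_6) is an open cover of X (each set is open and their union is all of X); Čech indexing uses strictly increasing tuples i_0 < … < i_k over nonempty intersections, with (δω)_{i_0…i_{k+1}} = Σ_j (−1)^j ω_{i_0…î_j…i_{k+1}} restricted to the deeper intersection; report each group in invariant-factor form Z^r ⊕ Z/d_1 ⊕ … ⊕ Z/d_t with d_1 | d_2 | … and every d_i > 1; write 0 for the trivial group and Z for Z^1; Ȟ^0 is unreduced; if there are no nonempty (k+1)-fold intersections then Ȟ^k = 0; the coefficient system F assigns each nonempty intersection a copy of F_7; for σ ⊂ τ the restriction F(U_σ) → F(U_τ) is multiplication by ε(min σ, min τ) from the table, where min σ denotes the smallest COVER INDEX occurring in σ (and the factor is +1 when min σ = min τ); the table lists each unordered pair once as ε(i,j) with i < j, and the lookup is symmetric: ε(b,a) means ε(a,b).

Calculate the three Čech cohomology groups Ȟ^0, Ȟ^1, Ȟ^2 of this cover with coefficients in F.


Ȟ^0 ≅ Z/7; Ȟ^1 ≅ 0; Ȟ^2 ≅ 0

nerve of the cover:
  U12={q7,q18,q23} U13={q3,q7,q27} U14={q3,q15,q33} U15={q14,q17,q33} U16={q14,q20,q23} U23={q7,q16,q29} U24={q2,q10,q12,q24} U25={q12,q26,q29} U26={q5,q10,q23} U34={q3,q22,q30} U35={q6,q11,q29} U36={q6,q19,q22} U45={q12,q32,q33} U46={q1,q10,q22} U56={q6,q9,q14}
  U123={q7} U126={q23} U134={q3} U145={q33} U156={q14} U235={q29} U245={q12} U246={q10} U346={q22} U356={q6}
C dims 6,15,10; δ0: rk_F7 5; δ1: rk_F7 10
Ȟ^0 = (6 − 5) − 0 = 1, so Ȟ^0 ≅ Z/7
Ȟ^1 = (15 − 10) − 5 = 0, so Ȟ^1 ≅ 0
Ȟ^2 = (10 − 0) − 10 = 0, so Ȟ^2 ≅ 0


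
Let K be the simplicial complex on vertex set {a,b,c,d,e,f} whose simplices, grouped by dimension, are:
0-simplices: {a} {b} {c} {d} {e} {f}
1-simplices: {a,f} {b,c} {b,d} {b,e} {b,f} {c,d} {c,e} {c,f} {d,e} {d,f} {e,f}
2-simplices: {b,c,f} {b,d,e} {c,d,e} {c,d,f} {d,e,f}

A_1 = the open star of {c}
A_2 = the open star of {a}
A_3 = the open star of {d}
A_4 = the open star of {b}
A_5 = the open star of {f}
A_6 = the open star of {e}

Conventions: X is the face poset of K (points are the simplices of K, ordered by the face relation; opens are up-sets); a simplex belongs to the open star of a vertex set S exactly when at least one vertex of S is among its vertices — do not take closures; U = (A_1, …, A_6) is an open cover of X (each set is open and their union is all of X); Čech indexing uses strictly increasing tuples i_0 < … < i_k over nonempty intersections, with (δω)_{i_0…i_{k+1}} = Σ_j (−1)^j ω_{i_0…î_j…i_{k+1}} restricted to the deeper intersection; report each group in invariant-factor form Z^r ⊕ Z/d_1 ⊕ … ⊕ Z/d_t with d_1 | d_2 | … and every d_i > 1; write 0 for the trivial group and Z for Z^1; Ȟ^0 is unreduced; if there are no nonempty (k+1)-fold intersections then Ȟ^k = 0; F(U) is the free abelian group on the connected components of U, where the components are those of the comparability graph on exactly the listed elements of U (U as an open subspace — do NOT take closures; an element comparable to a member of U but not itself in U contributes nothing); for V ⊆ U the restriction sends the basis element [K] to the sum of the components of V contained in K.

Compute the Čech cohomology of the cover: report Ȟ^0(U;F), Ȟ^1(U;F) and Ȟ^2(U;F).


Ȟ^0 = Z; Ȟ^1 = Z; Ȟ^2 = 0

nerve simplices:
  A1={{c},{b,c},{c,d},{c,e},{c,f},{b,c,f},{c,d,e},{c,d,f}} A2={{a},{a,f}} A3={{d},{b,d},{c,d},{d,e},{d,f},{b,d,e},{c,d,e},{c,d,f},{d,e,f}} A4={{b},{b,c},{b,d},{b,e},{b,f},{b,c,f},{b,d,e}} A5={{f},{a,f},{b,f},{c,f},{d,f},{e,f},{b,c,f},{c,d,f},{d,e,f}} A6={{e},{b,e},{c,e},{d,e},{e,f},{b,d,e},{c,d,e},{d,e,f}}
  A13={{c,d},{c,d,e},{c,d,f}} A14={{b,c},{b,c,f}} A15={{c,f},{b,c,f},{c,d,f}} A16={{c,e},{c,d,e}} A25={{a,f}} A34={{b,d},{b,d,e}} A35={{d,f},{c,d,f},{d,e,f}} A36={{d,e},{b,d,e},{c,d,e},{d,e,f}} A45={{b,f},{b,c,f}} A46={{b,e},{b,d,e}} A56={{e,f},{d,e,f}}
  A135={{c,d,f}} A136={{c,d,e}} A145={{b,c,f}} A346={{b,d,e}} A356={{d,e,f}}
components per intersection:
  A1: {{c},{b,c},{c,d},{c,e},{c,f},{b,c,f},{c,d,e},{c,d,f}}
  A2: {{a},{a,f}}
  A3: {{d},{b,d},{c,d},{d,e},{d,f},{b,d,e},{c,d,e},{c,d,f},{d,e,f}}
  A4: {{b},{b,c},{b,d},{b,e},{b,f},{b,c,f},{b,d,e}}
  A5: {{f},{a,f},{b,f},{c,f},{d,f},{e,f},{b,c,f},{c,d,f},{d,e,f}}
  A6: {{e},{b,e},{c,e},{d,e},{e,f},{b,d,e},{c,d,e},{d,e,f}}
  A13: {{c,d},{c,d,e},{c,d,f}}
  A14: {{b,c},{b,c,f}}
  A15: {{c,f},{b,c,f},{c,d,f}}
  A16: {{c,e},{c,d,e}}
  A25: {{a,f}}
  A34: {{b,d},{b,d,e}}
  A35: {{d,f},{c,d,f},{d,e,f}}
  A36: {{d,e},{b,d,e},{c,d,e},{d,e,f}}
  A45: {{b,f},{b,c,f}}
  A46: {{b,e},{b,d,e}}
  A56: {{e,f},{d,e,f}}
  A135: {{c,d,f}}
  A136: {{c,d,e}}
  A145: {{b,c,f}}
  A346: {{b,d,e}}
  A356: {{d,e,f}}
C dims 6,11,5; δ0: rk 5, SNF 1^5; δ1: rk 5, SNF 1^5
degree 0: 6−5−0 = 1 → Ȟ^0 ≅ Z
degree 1: 11−5−5 = 1 → Ȟ^1 ≅ Z
degree 2: 5−0−5 = 0 → Ȟ^2 ≅ 0


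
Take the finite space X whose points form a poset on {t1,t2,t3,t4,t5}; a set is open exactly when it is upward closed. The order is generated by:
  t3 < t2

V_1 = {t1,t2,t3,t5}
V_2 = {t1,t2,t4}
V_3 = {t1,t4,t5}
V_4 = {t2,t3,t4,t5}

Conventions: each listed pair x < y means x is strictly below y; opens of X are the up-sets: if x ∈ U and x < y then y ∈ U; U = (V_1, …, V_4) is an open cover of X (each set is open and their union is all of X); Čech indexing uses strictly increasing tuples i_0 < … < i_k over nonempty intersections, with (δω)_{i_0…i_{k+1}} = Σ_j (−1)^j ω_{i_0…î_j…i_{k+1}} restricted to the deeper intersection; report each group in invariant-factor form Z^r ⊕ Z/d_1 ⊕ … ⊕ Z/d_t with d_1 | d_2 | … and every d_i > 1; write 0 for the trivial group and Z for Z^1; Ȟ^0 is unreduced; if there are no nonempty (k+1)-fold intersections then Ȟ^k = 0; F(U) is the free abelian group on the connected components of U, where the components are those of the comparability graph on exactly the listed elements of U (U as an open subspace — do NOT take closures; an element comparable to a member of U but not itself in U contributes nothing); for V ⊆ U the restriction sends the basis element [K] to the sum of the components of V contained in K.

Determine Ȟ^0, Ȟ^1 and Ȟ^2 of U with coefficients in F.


cover nerve:
  V12={t1,t2} V13={t1,t5} V14={t2,t3,t5} V23={t1,t4} V24={t2,t4} V34={t4,t5}
  V123={t1} V124={t2} V134={t5} V234={t4}
components per intersection:
  V1: {t1} {t2,t3} {t5}
  V2: {t1} {t2} {t4}
  V3: {t1} {t4} {t5}
  V4: {t2,t3} {t4} {t5}
  V12: {t1} {t2}
  V13: {t1} {t5}
  V14: {t2,t3} {t5}
  V23: {t1} {t4}
  V24: {t2} {t4}
  V34: {t4} {t5}
  V123: {t1}
  V124: {t2}
  V134: {t5}
  V234: {t4}
C dims 12,12,4; δ0: rk 8, SNF 1^8; δ1: rk 4, SNF 1^4
Ȟ^0: (12−8)−0=4 ⇒ Z^4
Ȟ^1: (12−4)−8=0 ⇒ 0
Ȟ^2: (4−0)−4=0 ⇒ 0

Ȟ^0 ≅ Z^4,  Ȟ^1 ≅ 0,  Ȟ^2 ≅ 0


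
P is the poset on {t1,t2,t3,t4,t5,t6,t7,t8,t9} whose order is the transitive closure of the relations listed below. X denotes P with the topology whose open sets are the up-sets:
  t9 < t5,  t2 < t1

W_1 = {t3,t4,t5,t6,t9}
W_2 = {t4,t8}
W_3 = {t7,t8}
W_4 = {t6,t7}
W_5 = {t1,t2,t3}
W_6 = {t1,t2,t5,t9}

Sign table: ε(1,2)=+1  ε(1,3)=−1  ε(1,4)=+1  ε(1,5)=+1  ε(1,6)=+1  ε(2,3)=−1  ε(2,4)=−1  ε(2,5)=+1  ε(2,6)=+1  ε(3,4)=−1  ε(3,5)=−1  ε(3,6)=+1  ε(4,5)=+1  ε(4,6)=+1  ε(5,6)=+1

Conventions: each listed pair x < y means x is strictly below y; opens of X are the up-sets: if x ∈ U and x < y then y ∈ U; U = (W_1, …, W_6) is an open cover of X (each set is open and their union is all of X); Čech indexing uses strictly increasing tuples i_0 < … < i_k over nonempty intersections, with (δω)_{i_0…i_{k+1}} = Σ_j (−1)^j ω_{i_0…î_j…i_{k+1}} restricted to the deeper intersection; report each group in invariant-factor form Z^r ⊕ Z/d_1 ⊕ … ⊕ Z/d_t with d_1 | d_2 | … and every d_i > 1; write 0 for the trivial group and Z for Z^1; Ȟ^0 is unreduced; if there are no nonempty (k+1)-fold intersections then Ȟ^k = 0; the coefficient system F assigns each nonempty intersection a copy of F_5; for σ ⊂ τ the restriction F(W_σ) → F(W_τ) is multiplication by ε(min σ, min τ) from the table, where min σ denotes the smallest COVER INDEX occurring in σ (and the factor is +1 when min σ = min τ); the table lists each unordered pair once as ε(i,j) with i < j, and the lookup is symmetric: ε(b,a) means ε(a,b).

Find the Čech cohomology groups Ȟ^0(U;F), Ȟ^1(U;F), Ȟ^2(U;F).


Ȟ^0(U;F) ≅ Z/5, Ȟ^1(U;F) ≅ Z/5 ⊕ Z/5 and Ȟ^2(U;F) ≅ 0

intersection data:
  W12={t4} W14={t6} W15={t3} W16={t5,t9} W23={t8} W34={t7} W56={t1,t2}
C dims 6,7; δ0: rk_F5 5
Ȟ^0 = (6 − 5) − 0 = 1, so Ȟ^0 ≅ Z/5
Ȟ^1 = (7 − 0) − 5 = 2, so Ȟ^1 ≅ Z/5 ⊕ Z/5
Ȟ^2 = (0 − 0) − 0 = 0, so Ȟ^2 ≅ 0


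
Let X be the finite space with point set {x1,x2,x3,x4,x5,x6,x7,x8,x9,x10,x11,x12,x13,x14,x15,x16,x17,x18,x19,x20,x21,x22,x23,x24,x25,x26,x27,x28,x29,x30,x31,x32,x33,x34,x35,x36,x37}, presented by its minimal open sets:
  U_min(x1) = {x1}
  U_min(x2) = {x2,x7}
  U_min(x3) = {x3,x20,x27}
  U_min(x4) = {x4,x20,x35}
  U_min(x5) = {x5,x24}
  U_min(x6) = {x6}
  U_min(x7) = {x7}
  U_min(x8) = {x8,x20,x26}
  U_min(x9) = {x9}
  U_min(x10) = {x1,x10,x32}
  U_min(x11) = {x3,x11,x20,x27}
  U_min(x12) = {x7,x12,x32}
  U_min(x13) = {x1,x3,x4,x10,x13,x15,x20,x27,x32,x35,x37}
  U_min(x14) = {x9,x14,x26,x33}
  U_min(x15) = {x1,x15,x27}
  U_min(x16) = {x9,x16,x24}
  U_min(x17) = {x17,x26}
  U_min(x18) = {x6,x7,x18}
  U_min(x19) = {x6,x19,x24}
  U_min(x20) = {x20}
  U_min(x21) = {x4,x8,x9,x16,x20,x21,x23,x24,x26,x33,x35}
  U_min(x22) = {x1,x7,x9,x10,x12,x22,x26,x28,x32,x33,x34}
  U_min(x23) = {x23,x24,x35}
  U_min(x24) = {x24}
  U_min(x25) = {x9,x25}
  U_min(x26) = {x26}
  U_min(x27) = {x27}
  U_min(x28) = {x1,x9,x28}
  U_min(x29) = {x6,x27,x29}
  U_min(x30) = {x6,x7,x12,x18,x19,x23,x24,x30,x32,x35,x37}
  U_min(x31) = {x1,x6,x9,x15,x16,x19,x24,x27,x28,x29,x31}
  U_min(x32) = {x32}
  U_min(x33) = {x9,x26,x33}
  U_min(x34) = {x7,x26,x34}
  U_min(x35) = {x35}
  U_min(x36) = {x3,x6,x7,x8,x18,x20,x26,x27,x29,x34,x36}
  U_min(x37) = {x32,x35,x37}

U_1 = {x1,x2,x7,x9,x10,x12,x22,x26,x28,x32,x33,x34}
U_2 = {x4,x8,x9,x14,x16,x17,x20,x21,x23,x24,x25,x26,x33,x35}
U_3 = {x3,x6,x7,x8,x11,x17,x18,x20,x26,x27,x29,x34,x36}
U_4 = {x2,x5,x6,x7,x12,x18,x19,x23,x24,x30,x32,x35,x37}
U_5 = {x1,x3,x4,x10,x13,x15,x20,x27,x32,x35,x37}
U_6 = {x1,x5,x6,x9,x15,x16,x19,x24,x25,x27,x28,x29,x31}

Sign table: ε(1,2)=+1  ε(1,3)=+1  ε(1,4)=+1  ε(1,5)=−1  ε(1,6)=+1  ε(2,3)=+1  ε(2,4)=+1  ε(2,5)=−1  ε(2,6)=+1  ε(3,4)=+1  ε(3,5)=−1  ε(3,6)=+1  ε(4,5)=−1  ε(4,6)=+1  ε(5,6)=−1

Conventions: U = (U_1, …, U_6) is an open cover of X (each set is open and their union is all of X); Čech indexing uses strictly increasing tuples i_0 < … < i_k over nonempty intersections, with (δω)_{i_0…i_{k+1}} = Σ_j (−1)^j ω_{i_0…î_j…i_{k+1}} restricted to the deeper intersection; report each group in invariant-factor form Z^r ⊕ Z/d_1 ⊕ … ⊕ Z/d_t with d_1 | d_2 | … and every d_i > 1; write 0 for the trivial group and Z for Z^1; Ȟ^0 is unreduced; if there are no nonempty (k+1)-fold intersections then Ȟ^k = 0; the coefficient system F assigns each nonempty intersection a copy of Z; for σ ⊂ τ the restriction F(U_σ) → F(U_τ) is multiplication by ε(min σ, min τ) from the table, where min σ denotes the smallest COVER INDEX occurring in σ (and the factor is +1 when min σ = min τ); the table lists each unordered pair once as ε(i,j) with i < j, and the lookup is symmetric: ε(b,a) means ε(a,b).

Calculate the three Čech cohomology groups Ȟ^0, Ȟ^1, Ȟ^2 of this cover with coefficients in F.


Ȟ^0(U;F) ≅ Z, Ȟ^1(U;F) ≅ 0 and Ȟ^2(U;F) ≅ Z/2

nerve of the cover:
  U12={x9,x26,x33} U13={x7,x26,x34} U14={x2,x7,x12,x32} U15={x1,x10,x32} U16={x1,x9,x28} U23={x8,x17,x20,x26} U24={x23,x24,x35} U25={x4,x20,x35} U26={x9,x16,x24,x25} U34={x6,x7,x18} U35={x3,x20,x27} U36={x6,x27,x29} U45={x32,x35,x37} U46={x5,x6,x19,x24} U56={x1,x15,x27}
  U123={x26} U126={x9} U134={x7} U145={x32} U156={x1} U235={x20} U245={x35} U246={x24} U346={x6} U356={x27}
C dims 6,15,10; δ0: rk 5, SNF 1^5; δ1: rk 10, SNF 1^9·2
Ȟ^0 = (6 − 5) − 0 = 1, so Ȟ^0 ≅ Z
Ȟ^1 = (15 − 10) − 5 = 0, so Ȟ^1 ≅ 0
Ȟ^2 = (10 − 0) − 10 = 0 plus torsion [2], so Ȟ^2 ≅ Z/2


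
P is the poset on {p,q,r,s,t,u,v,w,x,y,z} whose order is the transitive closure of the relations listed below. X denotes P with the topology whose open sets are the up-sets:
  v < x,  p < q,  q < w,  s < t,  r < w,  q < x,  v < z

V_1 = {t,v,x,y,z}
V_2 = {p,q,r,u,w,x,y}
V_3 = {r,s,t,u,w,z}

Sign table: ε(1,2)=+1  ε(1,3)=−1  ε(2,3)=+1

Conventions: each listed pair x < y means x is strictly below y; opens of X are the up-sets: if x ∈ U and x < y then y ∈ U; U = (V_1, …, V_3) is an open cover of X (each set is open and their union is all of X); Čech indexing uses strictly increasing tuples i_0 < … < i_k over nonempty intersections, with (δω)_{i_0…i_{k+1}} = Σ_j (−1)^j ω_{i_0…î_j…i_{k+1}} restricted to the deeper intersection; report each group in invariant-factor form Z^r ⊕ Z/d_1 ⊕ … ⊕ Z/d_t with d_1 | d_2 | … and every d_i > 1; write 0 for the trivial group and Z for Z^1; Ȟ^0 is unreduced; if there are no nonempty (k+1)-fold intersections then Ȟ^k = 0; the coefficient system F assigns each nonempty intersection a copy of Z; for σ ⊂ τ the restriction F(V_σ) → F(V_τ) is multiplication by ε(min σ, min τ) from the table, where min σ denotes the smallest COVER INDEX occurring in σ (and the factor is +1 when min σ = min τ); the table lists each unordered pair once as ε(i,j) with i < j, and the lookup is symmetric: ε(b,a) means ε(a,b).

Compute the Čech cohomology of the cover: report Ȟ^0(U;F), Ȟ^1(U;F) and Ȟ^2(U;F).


intersection data:
  V12={x,y} V13={t,z} V23={r,u,w}
C dims 3,3; δ0: rk 3, SNF 1^2·2
Ȟ^0 = (3 − 3) − 0 = 0, so Ȟ^0 ≅ 0
Ȟ^1 = (3 − 0) − 3 = 0 plus torsion [2], so Ȟ^1 ≅ Z/2
Ȟ^2 = (0 − 0) − 0 = 0, so Ȟ^2 ≅ 0

Ȟ^0 ≅ 0, Ȟ^1 ≅ Z/2 and Ȟ^2 ≅ 0


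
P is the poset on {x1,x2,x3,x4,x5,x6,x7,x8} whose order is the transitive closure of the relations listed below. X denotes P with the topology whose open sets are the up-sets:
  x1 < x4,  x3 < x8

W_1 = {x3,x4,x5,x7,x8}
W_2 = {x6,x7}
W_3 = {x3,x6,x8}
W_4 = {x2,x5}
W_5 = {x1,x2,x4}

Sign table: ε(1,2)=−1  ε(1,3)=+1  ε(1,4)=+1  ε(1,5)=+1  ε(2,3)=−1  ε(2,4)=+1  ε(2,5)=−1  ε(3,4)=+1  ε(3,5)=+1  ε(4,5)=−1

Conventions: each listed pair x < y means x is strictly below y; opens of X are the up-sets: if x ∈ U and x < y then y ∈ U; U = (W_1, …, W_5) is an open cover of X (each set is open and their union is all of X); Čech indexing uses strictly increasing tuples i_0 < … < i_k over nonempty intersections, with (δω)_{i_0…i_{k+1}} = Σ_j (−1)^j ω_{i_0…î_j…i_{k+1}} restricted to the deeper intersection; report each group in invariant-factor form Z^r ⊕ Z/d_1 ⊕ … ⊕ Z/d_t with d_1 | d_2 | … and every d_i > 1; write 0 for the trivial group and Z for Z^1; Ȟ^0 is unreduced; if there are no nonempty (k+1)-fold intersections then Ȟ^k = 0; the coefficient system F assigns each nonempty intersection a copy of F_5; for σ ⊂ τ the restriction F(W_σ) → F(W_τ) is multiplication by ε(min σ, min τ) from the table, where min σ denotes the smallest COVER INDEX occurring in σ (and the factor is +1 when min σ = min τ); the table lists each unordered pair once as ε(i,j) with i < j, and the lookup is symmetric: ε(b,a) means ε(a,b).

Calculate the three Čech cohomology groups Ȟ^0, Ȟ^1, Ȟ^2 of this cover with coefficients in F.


intersection data:
  W12={x7} W13={x3,x8} W14={x5} W15={x4} W23={x6} W45={x2}
C dims 5,6; δ0: rk_F5 5
Ȟ^0 = (5 − 5) − 0 = 0, so Ȟ^0 ≅ 0
Ȟ^1 = (6 − 0) − 5 = 1, so Ȟ^1 ≅ Z/5
Ȟ^2 = (0 − 0) − 0 = 0, so Ȟ^2 ≅ 0

Ȟ^0 ≅ 0,  Ȟ^1 ≅ Z/5,  Ȟ^2 ≅ 0


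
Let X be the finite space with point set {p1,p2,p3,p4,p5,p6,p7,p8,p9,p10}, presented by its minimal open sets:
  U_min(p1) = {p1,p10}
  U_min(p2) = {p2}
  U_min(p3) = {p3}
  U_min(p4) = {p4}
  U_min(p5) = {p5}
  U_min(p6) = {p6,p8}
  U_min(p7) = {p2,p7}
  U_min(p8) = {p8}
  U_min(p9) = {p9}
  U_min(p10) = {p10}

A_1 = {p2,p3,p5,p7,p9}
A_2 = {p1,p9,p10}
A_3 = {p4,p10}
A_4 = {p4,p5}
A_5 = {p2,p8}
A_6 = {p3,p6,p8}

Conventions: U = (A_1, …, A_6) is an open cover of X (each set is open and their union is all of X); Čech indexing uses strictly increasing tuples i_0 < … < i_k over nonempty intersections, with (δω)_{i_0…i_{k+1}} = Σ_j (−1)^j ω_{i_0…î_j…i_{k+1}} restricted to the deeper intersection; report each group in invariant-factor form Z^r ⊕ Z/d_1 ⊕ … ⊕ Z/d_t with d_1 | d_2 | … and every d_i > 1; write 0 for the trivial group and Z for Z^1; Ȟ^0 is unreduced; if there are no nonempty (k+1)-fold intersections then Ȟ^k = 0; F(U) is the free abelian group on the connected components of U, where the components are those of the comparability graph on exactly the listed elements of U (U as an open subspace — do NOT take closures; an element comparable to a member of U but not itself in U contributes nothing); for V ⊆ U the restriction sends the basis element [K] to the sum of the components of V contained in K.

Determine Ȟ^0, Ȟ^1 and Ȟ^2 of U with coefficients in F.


Ȟ^0 = Z^7,  Ȟ^1 = 0,  Ȟ^2 = 0

intersection data:
  A12={p9} A14={p5} A15={p2} A16={p3} A23={p10} A34={p4} A56={p8}
components per intersection:
  A1: {p2,p7} {p3} {p5} {p9}
  A2: {p1,p10} {p9}
  A3: {p4} {p10}
  A4: {p4} {p5}
  A5: {p2} {p8}
  A6: {p3} {p6,p8}
  A12: {p9}
  A14: {p5}
  A15: {p2}
  A16: {p3}
  A23: {p10}
  A34: {p4}
  A56: {p8}
C dims 14,7; δ0: rk 7, SNF 1^7
Ȟ^0 = (14 − 7) − 0 = 7, so Ȟ^0 ≅ Z^7
Ȟ^1 = (7 − 0) − 7 = 0, so Ȟ^1 ≅ 0
Ȟ^2 = (0 − 0) − 0 = 0, so Ȟ^2 ≅ 0


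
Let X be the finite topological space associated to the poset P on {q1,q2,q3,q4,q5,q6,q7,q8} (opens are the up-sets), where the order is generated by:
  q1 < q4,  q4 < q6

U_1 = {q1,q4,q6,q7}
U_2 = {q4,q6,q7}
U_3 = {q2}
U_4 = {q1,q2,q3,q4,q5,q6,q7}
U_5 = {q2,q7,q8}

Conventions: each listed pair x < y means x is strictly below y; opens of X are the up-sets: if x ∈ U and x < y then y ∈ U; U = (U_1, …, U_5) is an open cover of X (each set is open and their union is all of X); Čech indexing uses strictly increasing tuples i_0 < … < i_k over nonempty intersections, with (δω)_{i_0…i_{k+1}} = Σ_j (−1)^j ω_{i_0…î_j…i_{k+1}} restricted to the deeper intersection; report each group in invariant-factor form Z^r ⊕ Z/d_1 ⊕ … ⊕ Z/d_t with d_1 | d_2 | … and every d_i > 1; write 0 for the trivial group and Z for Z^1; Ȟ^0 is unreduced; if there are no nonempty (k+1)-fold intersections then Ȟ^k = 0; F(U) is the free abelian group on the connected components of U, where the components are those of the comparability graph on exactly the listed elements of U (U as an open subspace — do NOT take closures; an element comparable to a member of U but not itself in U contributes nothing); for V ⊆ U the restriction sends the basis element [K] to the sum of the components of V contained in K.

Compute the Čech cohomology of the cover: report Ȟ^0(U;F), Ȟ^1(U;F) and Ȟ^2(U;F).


nonempty overlaps:
  U12={q4,q6,q7} U14={q1,q4,q6,q7} U15={q7} U24={q4,q6,q7} U25={q7} U34={q2} U35={q2} U45={q2,q7}
  U124={q4,q6,q7} U125={q7} U145={q7} U245={q7} U345={q2}
  U1245={q7}
components per intersection:
  U1: {q1,q4,q6} {q7}
  U2: {q4,q6} {q7}
  U3: {q2}
  U4: {q1,q4,q6} {q2} {q3} {q5} {q7}
  U5: {q2} {q7} {q8}
  U12: {q4,q6} {q7}
  U14: {q1,q4,q6} {q7}
  U15: {q7}
  U24: {q4,q6} {q7}
  U25: {q7}
  U34: {q2}
  U35: {q2}
  U45: {q2} {q7}
  U124: {q4,q6} {q7}
  U125: {q7}
  U145: {q7}
  U245: {q7}
  U345: {q2}
  U1245: {q7}
C dims 13,12,6,1; δ0: rk 7, SNF 1^7; δ1: rk 5, SNF 1^5; δ2: rk 1, SNF 1^1
degree 0: 13−7−0 = 6 → Ȟ^0 ≅ Z^6
degree 1: 12−5−7 = 0 → Ȟ^1 ≅ 0
degree 2: 6−1−5 = 0 → Ȟ^2 ≅ 0

Ȟ^0 ≅ Z^6; Ȟ^1 ≅ 0; Ȟ^2 ≅ 0


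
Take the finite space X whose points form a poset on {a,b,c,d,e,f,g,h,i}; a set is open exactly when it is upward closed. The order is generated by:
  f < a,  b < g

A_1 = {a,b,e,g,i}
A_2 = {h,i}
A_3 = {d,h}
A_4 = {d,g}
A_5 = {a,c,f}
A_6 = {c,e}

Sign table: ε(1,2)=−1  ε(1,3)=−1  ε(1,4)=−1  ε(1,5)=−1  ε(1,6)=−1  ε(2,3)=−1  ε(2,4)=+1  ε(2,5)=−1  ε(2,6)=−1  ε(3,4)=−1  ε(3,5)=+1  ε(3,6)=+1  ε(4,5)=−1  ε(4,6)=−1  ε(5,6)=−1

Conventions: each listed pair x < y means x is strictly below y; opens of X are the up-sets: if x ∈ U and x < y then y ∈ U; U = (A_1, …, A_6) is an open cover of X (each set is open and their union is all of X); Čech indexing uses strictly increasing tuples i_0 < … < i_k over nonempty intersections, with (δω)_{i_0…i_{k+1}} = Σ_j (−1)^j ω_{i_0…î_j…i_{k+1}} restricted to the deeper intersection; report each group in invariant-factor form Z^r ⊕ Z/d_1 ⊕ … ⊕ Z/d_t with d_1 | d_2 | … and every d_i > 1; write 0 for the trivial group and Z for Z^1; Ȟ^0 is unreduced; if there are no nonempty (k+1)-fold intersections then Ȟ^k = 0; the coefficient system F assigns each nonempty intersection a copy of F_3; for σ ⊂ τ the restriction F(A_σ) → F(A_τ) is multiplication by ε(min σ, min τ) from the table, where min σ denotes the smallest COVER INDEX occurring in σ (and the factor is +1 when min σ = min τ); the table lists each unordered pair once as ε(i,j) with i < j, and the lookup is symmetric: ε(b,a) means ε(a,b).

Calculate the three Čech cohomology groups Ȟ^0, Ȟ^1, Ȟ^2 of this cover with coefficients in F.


Ȟ^0 = 0; Ȟ^1 = Z/3; Ȟ^2 = 0

nonempty intersections:
  A12={i} A14={g} A15={a} A16={e} A23={h} A34={d} A56={c}
C dims 6,7; δ0: rk_F3 6
Ȟ^0: (6−6)−0=0 ⇒ 0
Ȟ^1: (7−0)−6=1 ⇒ Z/3
Ȟ^2: (0−0)−0=0 ⇒ 0


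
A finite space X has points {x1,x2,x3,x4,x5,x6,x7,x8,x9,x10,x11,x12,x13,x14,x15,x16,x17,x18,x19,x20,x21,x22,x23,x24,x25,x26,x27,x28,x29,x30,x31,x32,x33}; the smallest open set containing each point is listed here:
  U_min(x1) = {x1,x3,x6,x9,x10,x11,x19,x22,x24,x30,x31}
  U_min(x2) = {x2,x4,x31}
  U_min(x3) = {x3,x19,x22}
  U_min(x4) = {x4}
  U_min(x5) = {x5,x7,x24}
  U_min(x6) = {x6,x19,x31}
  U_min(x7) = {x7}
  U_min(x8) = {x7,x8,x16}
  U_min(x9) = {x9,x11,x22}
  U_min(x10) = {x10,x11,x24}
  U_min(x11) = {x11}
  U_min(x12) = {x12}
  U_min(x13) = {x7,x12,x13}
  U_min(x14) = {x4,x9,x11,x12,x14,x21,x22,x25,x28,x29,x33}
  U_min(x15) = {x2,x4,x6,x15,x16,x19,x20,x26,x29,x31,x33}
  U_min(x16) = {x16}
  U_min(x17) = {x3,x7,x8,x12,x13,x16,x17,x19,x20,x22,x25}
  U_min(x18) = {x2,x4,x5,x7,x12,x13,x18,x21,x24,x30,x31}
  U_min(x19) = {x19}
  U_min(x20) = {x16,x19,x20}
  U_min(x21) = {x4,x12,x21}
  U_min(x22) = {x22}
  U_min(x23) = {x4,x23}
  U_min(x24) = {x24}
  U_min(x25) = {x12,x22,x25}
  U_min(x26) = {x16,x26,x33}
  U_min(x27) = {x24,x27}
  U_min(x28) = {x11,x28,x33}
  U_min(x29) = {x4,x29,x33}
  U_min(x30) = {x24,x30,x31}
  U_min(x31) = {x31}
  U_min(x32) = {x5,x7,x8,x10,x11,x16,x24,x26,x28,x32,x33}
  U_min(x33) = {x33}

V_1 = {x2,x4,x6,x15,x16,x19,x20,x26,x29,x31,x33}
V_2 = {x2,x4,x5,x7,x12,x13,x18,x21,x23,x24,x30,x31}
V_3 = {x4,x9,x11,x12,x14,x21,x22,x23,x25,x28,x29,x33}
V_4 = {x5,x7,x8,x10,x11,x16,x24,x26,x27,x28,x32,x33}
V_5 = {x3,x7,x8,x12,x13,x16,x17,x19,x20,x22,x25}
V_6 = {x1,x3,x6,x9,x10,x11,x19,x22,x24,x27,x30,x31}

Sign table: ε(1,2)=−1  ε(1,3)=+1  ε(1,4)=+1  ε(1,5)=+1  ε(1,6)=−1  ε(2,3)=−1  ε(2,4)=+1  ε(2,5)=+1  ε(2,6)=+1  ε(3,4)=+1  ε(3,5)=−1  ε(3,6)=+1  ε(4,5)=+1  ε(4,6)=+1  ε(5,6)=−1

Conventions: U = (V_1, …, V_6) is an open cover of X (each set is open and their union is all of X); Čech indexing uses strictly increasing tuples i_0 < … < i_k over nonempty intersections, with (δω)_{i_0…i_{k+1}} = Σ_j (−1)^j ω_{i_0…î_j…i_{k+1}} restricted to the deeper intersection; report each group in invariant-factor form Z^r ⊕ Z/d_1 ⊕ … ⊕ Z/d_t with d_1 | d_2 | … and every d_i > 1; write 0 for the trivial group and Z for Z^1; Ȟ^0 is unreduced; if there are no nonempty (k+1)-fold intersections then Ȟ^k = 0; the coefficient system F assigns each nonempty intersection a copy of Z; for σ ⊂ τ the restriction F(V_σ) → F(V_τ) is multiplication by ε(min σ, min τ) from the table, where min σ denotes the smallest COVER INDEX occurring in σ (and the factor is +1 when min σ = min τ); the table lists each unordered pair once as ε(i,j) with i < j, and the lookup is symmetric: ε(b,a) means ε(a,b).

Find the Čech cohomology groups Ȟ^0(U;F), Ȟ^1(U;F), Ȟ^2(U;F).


Ȟ^0(U;F) ≅ 0; Ȟ^1(U;F) ≅ Z/2; Ȟ^2(U;F) ≅ Z

nerve simplices:
  V12={x2,x4,x31} V13={x4,x29,x33} V14={x16,x26,x33} V15={x16,x19,x20} V16={x6,x19,x31} V23={x4,x12,x21,x23} V24={x5,x7,x24} V25={x7,x12,x13} V26={x24,x30,x31} V34={x11,x28,x33} V35={x12,x22,x25} V36={x9,x11,x22} V45={x7,x8,x16} V46={x10,x11,x24,x27} V56={x3,x19,x22}
  V123={x4} V126={x31} V134={x33} V145={x16} V156={x19} V235={x12} V245={x7} V246={x24} V346={x11} V356={x22}
C dims 6,15,10; δ0: rk 6, SNF 1^5·2; δ1: rk 9, SNF 1^9
degree 0: 6−6−0 = 0 → Ȟ^0 ≅ 0
degree 1: 15−9−6 = 0 plus torsion [2] → Ȟ^1 ≅ Z/2
degree 2: 10−0−9 = 1 → Ȟ^2 ≅ Z
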